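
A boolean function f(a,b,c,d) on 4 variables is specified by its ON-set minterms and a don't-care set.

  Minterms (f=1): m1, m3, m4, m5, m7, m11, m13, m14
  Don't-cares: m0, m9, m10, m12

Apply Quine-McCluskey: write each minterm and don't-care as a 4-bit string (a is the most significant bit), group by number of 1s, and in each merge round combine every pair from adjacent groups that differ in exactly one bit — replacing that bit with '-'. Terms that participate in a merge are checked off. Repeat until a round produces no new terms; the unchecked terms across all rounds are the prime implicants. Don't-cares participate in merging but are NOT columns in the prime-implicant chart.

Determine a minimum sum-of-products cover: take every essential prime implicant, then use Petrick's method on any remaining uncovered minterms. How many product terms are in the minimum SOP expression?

Round 0: 0000✓ 0001✓ 0011✓ 0100✓ 0101✓ 0111✓ 1001✓ 1010✓ 1011✓ 1100✓ 1101✓ 1110✓
Round 1: -001✓ -011✓ -100✓ -101✓ 0-00✓ 0-01✓ 0-11✓ 00-1✓ 000-✓ 01-1✓ 010-✓ 1-01✓ 1-10 10-1✓ 101- 11-0 110-✓
Round 2: --01 -0-1 -10- 0--1 0-0-
PIs = {--01, -0-1, -10-, 0--1, 0-0-, 1-10, 101-, 11-0}
Coverage chart:
  m1: --01,-0-1,0--1,0-0-
  m3: -0-1,0--1
  m4: -10-,0-0-
  m5: --01,-10-,0--1,0-0-
  m7: 0--1 ←essential
  m11: -0-1,101-
  m13: --01,-10-
  m14: 1-10,11-0
Essential: 0--1
Petrick residual → -0-1, -10-, 1-10
Min cover (4 terms): b'd + bc' + a'd + acd'

4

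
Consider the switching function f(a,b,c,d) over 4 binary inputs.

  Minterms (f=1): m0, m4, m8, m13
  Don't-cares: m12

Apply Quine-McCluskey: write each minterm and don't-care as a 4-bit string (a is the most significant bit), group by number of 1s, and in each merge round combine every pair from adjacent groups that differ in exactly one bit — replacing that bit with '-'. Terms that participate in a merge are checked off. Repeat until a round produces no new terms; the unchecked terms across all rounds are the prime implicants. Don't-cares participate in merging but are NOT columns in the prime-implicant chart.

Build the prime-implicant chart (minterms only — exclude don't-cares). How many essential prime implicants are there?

2

Round 0: 0000✓ 0100✓ 1000✓ 1100✓ 1101✓
Round 1: -000✓ -100✓ 0-00✓ 1-00✓ 110-
Round 2: --00
PIs = {--00, 110-}
Coverage chart:
  m0: --00 ←essential
  m4: --00 ←essential
  m8: --00 ←essential
  m13: 110- ←essential
Essential: --00, 110-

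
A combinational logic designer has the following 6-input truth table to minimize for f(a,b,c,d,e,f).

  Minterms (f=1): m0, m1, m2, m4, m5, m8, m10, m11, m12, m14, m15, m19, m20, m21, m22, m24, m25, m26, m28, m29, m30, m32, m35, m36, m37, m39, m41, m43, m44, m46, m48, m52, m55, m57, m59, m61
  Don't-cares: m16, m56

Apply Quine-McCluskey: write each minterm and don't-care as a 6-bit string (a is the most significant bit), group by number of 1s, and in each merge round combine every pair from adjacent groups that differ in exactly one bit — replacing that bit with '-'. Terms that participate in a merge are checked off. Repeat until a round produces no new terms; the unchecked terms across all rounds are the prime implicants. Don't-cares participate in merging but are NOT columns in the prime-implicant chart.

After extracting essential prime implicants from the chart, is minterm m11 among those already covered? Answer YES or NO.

YES

Round 0: 000000✓ 000001✓ 000010✓ 000100✓ 000101✓ 001000✓ 001010✓ 001011✓ 001100✓ 001110✓ 001111✓ 010000✓ 010011 010100✓ 010101✓ 010110✓ 011000✓ 011001✓ 011010✓ 011100✓ 011101✓ 011110✓ 100000✓ 100011✓ 100100✓ 100101✓ 100111✓ 101001✓ 101011✓ 101100✓ 101110✓ 110000✓ 110100✓ 110111✓ 111000✓ 111001✓ 111011✓ 111101✓
Round 1: -00000✓ -00100✓ -00101✓ -01011 -01100✓ -01110✓ -10000✓ -10100✓ -11000✓ -11001✓ -11101✓ 0-0000✓ 0-0100✓ 0-0101✓ 0-1000✓ 0-1010✓ 0-1100✓ 0-1110✓ 00-000✓ 00-010✓ 00-100✓ 000-00✓ 000-01✓ 0000-0✓ 00000-✓ 00010-✓ 001-00✓ 001-10✓ 001-11✓ 0010-0✓ 00101-✓ 0011-0✓ 00111-✓ 01-000✓ 01-100✓ 01-101✓ 01-110✓ 010-00✓ 0101-0✓ 01010-✓ 011-00✓ 011-01✓ 011-10✓ 0110-0✓ 01100-✓ 0111-0✓ 01110-✓ 1-0000✓ 1-0100✓ 1-0111 1-1001✓ 1-1011✓ 10-011 10-100✓ 100-00✓ 100-11 1001-1 10010-✓ 1010-1✓ 1011-0✓ 11-000✓ 110-00✓ 111-01✓ 1110-1✓ 11100-✓
Round 2: --0000✓ --0100✓ -0-100 -00-00✓ -0010- -011-0 -1-000 -10-00✓ -11-01 -1100- 0--000✓ 0--100✓ 0-0-00✓ 0-010- 0-1-00✓ 0-1-10✓ 0-10-0✓ 0-11-0✓ 00--00✓ 00-0-0 000-0- 001--0✓ 001-1- 01--00✓ 01-1-0 01-10- 011--0✓ 011-0- 1-0-00✓ 1-10-1
Round 3: --0-00 0---00 0-1--0
PIs = {--0-00, -0-100, -0010-, -01011, -011-0, -1-000, -11-01, -1100-, 0---00, 0-010-, 0-1--0, 00-0-0, 000-0-, 001-1-, 01-1-0, 01-10-, 010011, 011-0-, 1-0111, 1-10-1, 10-011, 100-11, 1001-1}
Coverage chart:
  m0: --0-00,0---00,00-0-0,000-0-
  m1: 000-0- ←essential
  m2: 00-0-0 ←essential
  m4: --0-00,-0-100,-0010-,0---00,0-010-,000-0-
  m5: -0010-,0-010-,000-0-
  m8: 0---00,0-1--0,00-0-0
  m10: 0-1--0,00-0-0,001-1-
  m11: -01011,001-1-
  m12: -0-100,-011-0,0---00,0-1--0
  m14: -011-0,0-1--0,001-1-
  m15: 001-1- ←essential
  m19: 010011 ←essential
  m20: --0-00,0---00,0-010-,01-1-0,01-10-
  m21: 0-010-,01-10-
  m22: 01-1-0 ←essential
  m24: -1-000,-1100-,0---00,0-1--0,011-0-
  m25: -11-01,-1100-,011-0-
  m26: 0-1--0 ←essential
  m28: 0---00,0-1--0,01-1-0,01-10-,011-0-
  m29: -11-01,01-10-,011-0-
  m30: 0-1--0,01-1-0
  m32: --0-00 ←essential
  m35: 10-011,100-11
  m36: --0-00,-0-100,-0010-
  m37: -0010-,1001-1
  m39: 1-0111,100-11,1001-1
  m41: 1-10-1 ←essential
  m43: -01011,1-10-1,10-011
  m44: -0-100,-011-0
  m46: -011-0 ←essential
  m48: --0-00,-1-000
  m52: --0-00 ←essential
  m55: 1-0111 ←essential
  m57: -11-01,-1100-,1-10-1
  m59: 1-10-1 ←essential
  m61: -11-01 ←essential
Essential: --0-00, -011-0, -11-01, 0-1--0, 00-0-0, 000-0-, 001-1-, 01-1-0, 010011, 1-0111, 1-10-1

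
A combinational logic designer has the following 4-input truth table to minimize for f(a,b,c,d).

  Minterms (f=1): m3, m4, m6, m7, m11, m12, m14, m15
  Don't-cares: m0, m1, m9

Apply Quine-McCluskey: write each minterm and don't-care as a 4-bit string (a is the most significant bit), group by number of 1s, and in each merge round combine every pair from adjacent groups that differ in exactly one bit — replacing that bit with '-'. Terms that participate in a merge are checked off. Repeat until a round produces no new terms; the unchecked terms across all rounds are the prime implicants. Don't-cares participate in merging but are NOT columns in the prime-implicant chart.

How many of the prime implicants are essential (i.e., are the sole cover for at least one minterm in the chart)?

1

Round 0: 0000✓ 0001✓ 0011✓ 0100✓ 0110✓ 0111✓ 1001✓ 1011✓ 1100✓ 1110✓ 1111✓
Round 1: -001✓ -011✓ -100✓ -110✓ -111✓ 0-00 0-11✓ 00-1✓ 000- 01-0✓ 011-✓ 1-11✓ 10-1✓ 11-0✓ 111-✓
Round 2: --11 -0-1 -1-0 -11-
PIs = {--11, -0-1, -1-0, -11-, 0-00, 000-}
Coverage chart:
  m3: --11,-0-1
  m4: -1-0,0-00
  m6: -1-0,-11-
  m7: --11,-11-
  m11: --11,-0-1
  m12: -1-0 ←essential
  m14: -1-0,-11-
  m15: --11,-11-
Essential: -1-0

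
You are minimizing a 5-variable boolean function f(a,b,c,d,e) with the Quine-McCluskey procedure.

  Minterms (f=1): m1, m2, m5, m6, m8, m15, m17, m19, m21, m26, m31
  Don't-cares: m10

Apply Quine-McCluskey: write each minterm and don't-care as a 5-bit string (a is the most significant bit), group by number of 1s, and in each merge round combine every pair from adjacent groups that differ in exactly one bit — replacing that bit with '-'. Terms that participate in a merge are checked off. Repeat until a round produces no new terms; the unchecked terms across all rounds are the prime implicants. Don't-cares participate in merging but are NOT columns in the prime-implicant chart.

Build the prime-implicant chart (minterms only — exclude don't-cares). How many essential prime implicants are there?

6

Round 0: 00001✓ 00010✓ 00101✓ 00110✓ 01000✓ 01010✓ 01111✓ 10001✓ 10011✓ 10101✓ 11010✓ 11111✓
Round 1: -0001✓ -0101✓ -1010 -1111 0-010 00-01✓ 00-10 010-0 10-01✓ 100-1
Round 2: -0-01
PIs = {-0-01, -1010, -1111, 0-010, 00-10, 010-0, 100-1}
Coverage chart:
  m1: -0-01 ←essential
  m2: 0-010,00-10
  m5: -0-01 ←essential
  m6: 00-10 ←essential
  m8: 010-0 ←essential
  m15: -1111 ←essential
  m17: -0-01,100-1
  m19: 100-1 ←essential
  m21: -0-01 ←essential
  m26: -1010 ←essential
  m31: -1111 ←essential
Essential: -0-01, -1010, -1111, 00-10, 010-0, 100-1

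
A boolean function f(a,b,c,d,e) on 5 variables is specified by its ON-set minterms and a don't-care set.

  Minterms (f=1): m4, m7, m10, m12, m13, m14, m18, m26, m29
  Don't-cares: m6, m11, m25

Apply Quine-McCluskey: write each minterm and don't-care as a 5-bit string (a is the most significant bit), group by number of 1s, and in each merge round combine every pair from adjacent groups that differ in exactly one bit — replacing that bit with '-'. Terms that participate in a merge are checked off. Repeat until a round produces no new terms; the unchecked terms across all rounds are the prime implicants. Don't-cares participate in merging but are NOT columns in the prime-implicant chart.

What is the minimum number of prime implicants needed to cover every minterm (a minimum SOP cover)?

[col 0] 00100*, 00110*, 00111*, 01010*, 01011*, 01100*, 01101*, 01110*, 10010*, 11001*, 11010*, 11101*
[col 1] -1010, -1101, 0-100*, 0-110*, 001-0*, 0011-, 01-10, 0101-, 011-0*, 0110-, 1-010, 11-01
[col 2] 0-1-0
Prime implicants: -1010, -1101, 0-1-0, 0011-, 01-10, 0101-, 0110-, 1-010, 11-01
PI chart (minterm → PIs covering it):
  4 | 0-1-0  (sole → essential)
  7 | 0011-  (sole → essential)
  10 | -1010,01-10,0101-
  12 | 0-1-0,0110-
  13 | -1101,0110-
  14 | 0-1-0,01-10
  18 | 1-010  (sole → essential)
  26 | -1010,1-010
  29 | -1101,11-01
Essential prime implicants: 0-1-0, 0011-, 1-010
Petrick residual → -1010, -1101
Minimum SOP uses 5 PIs: bc'de' + bcd'e + a'ce' + a'b'cd + ac'de'

5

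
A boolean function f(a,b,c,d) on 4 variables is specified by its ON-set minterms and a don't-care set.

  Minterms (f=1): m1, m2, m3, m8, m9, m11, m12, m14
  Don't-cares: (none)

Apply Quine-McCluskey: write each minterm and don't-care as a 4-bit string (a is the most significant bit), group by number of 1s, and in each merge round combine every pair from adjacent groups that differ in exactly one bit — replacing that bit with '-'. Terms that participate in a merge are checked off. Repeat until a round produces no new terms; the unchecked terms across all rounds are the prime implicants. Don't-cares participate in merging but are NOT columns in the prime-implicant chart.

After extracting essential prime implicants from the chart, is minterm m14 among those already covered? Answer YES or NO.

[col 0] 0001*, 0010*, 0011*, 1000*, 1001*, 1011*, 1100*, 1110*
[col 1] -001*, -011*, 00-1*, 001-, 1-00, 10-1*, 100-, 11-0
[col 2] -0-1
Prime implicants: -0-1, 001-, 1-00, 100-, 11-0
PI chart (minterm → PIs covering it):
  1 | -0-1  (sole → essential)
  2 | 001-  (sole → essential)
  3 | -0-1,001-
  8 | 1-00,100-
  9 | -0-1,100-
  11 | -0-1  (sole → essential)
  12 | 1-00,11-0
  14 | 11-0  (sole → essential)
Essential prime implicants: -0-1, 001-, 11-0

YES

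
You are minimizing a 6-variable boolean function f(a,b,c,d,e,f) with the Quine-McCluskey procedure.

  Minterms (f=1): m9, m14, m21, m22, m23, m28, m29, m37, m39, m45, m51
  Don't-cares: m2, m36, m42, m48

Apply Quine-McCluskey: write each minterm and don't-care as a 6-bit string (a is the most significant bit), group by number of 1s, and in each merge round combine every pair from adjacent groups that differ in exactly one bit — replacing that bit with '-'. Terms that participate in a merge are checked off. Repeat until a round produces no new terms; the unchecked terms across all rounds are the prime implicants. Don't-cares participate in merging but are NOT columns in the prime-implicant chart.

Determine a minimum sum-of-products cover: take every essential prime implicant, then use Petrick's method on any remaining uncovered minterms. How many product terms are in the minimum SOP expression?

[col 0] 000010, 001001, 001110, 010101*, 010110*, 010111*, 011100*, 011101*, 100100*, 100101*, 100111*, 101010, 101101*, 110000, 110011
[col 1] 01-101, 0101-1, 01011-, 01110-, 10-101, 1001-1, 10010-
Prime implicants: 000010, 001001, 001110, 01-101, 0101-1, 01011-, 01110-, 10-101, 1001-1, 10010-, 101010, 110000, 110011
PI chart (minterm → PIs covering it):
  9 | 001001  (sole → essential)
  14 | 001110  (sole → essential)
  21 | 01-101,0101-1
  22 | 01011-  (sole → essential)
  23 | 0101-1,01011-
  28 | 01110-  (sole → essential)
  29 | 01-101,01110-
  37 | 10-101,1001-1,10010-
  39 | 1001-1  (sole → essential)
  45 | 10-101  (sole → essential)
  51 | 110011  (sole → essential)
Essential prime implicants: 001001, 001110, 01011-, 01110-, 10-101, 1001-1, 110011
Petrick residual → 01-101
Minimum SOP uses 8 PIs: a'b'cd'e'f + a'b'cdef' + a'bde'f + a'bc'de + a'bcde' + ab'de'f + ab'c'df + abc'd'ef

8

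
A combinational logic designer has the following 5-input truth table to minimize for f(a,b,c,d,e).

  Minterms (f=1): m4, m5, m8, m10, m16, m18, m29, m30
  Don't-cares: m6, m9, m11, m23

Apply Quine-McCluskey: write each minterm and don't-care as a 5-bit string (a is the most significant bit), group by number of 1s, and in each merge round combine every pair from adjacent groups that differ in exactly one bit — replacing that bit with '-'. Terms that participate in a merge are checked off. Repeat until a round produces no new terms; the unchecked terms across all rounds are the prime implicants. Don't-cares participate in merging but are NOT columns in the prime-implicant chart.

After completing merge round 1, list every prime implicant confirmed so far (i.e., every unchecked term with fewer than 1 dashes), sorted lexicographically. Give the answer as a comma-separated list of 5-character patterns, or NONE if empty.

10111, 11101, 11110

size-2^0 implicants → 00100(✓)  00101(✓)  00110(✓)  01000(✓)  01001(✓)  01010(✓)  01011(✓)  10000(✓)  10010(✓)  10111  11101  11110
size-2^1 implicants → 001-0  0010-  010-0(✓)  010-1(✓)  0100-(✓)  0101-(✓)  100-0
size-2^2 implicants → 010--
Unchecked terms (primes): 001-0, 0010-, 010--, 100-0, 10111, 11101, 11110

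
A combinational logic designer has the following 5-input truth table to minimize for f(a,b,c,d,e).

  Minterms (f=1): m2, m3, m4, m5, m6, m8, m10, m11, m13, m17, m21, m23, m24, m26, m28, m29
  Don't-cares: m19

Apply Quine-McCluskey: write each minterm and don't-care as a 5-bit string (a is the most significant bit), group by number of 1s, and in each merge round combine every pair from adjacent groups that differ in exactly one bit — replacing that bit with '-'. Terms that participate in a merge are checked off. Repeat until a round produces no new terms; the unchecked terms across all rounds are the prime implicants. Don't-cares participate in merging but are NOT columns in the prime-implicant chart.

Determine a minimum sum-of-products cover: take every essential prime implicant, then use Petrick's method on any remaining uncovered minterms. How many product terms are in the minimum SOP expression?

6

Round 0: 00010✓ 00011✓ 00100✓ 00101✓ 00110✓ 01000✓ 01010✓ 01011✓ 01101✓ 10001✓ 10011✓ 10101✓ 10111✓ 11000✓ 11010✓ 11100✓ 11101✓
Round 1: -0011 -0101✓ -1000✓ -1010✓ -1101✓ 0-010✓ 0-011✓ 0-101✓ 00-10 0001-✓ 001-0 0010- 010-0✓ 0101-✓ 1-101✓ 10-01✓ 10-11✓ 100-1✓ 101-1✓ 11-00 110-0✓ 1110-
Round 2: --101 -10-0 0-01- 10--1
PIs = {--101, -0011, -10-0, 0-01-, 00-10, 001-0, 0010-, 10--1, 11-00, 1110-}
Coverage chart:
  m2: 0-01-,00-10
  m3: -0011,0-01-
  m4: 001-0,0010-
  m5: --101,0010-
  m6: 00-10,001-0
  m8: -10-0 ←essential
  m10: -10-0,0-01-
  m11: 0-01- ←essential
  m13: --101 ←essential
  m17: 10--1 ←essential
  m21: --101,10--1
  m23: 10--1 ←essential
  m24: -10-0,11-00
  m26: -10-0 ←essential
  m28: 11-00,1110-
  m29: --101,1110-
Essential: --101, -10-0, 0-01-, 10--1
Petrick residual → 001-0, 11-00
Min cover (6 terms): cd'e + bc'e' + a'c'd + a'b'ce' + ab'e + abd'e'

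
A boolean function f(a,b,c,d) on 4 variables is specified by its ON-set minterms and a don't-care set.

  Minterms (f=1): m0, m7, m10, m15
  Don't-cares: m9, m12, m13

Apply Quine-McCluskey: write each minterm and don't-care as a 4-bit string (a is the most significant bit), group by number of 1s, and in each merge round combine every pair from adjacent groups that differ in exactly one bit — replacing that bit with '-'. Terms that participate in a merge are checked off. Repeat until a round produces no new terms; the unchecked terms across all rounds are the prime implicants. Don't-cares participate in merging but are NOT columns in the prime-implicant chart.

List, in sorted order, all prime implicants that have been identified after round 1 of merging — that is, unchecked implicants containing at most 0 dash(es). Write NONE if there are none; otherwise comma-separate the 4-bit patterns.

[col 0] 0000, 0111*, 1001*, 1010, 1100*, 1101*, 1111*
[col 1] -111, 1-01, 11-1, 110-
Prime implicants: -111, 0000, 1-01, 1010, 11-1, 110-

0000, 1010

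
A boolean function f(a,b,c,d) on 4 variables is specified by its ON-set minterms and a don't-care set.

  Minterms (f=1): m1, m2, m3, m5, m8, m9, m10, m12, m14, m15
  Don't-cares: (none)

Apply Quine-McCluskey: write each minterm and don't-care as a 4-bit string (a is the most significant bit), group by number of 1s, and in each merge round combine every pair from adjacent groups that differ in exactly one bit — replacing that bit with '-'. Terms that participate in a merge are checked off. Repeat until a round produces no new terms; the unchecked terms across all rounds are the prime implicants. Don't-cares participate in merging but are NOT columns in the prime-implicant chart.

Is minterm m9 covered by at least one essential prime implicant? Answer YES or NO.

[col 0] 0001*, 0010*, 0011*, 0101*, 1000*, 1001*, 1010*, 1100*, 1110*, 1111*
[col 1] -001, -010, 0-01, 00-1, 001-, 1-00*, 1-10*, 10-0*, 100-, 11-0*, 111-
[col 2] 1--0
Prime implicants: -001, -010, 0-01, 00-1, 001-, 1--0, 100-, 111-
PI chart (minterm → PIs covering it):
  1 | -001,0-01,00-1
  2 | -010,001-
  3 | 00-1,001-
  5 | 0-01  (sole → essential)
  8 | 1--0,100-
  9 | -001,100-
  10 | -010,1--0
  12 | 1--0  (sole → essential)
  14 | 1--0,111-
  15 | 111-  (sole → essential)
Essential prime implicants: 0-01, 1--0, 111-

NO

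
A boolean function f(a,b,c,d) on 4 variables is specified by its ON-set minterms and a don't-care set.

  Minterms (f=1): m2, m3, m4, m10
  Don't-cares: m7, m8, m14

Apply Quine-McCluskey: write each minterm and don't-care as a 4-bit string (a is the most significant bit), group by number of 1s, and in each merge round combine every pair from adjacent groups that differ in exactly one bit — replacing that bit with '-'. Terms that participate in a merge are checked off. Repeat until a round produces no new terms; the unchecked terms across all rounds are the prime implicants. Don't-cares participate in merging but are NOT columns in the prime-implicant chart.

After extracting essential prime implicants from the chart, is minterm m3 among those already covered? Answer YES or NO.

Round 0: 0010✓ 0011✓ 0100 0111✓ 1000✓ 1010✓ 1110✓
Round 1: -010 0-11 001- 1-10 10-0
PIs = {-010, 0-11, 001-, 0100, 1-10, 10-0}
Coverage chart:
  m2: -010,001-
  m3: 0-11,001-
  m4: 0100 ←essential
  m10: -010,1-10,10-0
Essential: 0100

NO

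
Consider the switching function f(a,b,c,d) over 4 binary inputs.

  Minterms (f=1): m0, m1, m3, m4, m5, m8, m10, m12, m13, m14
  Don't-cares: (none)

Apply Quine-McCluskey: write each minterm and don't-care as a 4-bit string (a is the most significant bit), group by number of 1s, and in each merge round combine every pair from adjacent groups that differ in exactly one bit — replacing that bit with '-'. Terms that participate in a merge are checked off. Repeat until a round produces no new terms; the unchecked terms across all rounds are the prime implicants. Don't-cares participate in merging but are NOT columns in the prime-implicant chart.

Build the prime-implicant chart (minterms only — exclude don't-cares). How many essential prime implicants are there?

size-2^0 implicants → 0000(✓)  0001(✓)  0011(✓)  0100(✓)  0101(✓)  1000(✓)  1010(✓)  1100(✓)  1101(✓)  1110(✓)
size-2^1 implicants → -000(✓)  -100(✓)  -101(✓)  0-00(✓)  0-01(✓)  00-1  000-(✓)  010-(✓)  1-00(✓)  1-10(✓)  10-0(✓)  11-0(✓)  110-(✓)
size-2^2 implicants → --00  -10-  0-0-  1--0
Unchecked terms (primes): --00, -10-, 0-0-, 00-1, 1--0
Minterm coverage:
  m0 ⊆ --00,0-0-
  m1 ⊆ 0-0-,00-1
  m3 ⊆ 00-1 [E]
  m4 ⊆ --00,-10-,0-0-
  m5 ⊆ -10-,0-0-
  m8 ⊆ --00,1--0
  m10 ⊆ 1--0 [E]
  m12 ⊆ --00,-10-,1--0
  m13 ⊆ -10- [E]
  m14 ⊆ 1--0 [E]
E = {-10-, 00-1, 1--0}

3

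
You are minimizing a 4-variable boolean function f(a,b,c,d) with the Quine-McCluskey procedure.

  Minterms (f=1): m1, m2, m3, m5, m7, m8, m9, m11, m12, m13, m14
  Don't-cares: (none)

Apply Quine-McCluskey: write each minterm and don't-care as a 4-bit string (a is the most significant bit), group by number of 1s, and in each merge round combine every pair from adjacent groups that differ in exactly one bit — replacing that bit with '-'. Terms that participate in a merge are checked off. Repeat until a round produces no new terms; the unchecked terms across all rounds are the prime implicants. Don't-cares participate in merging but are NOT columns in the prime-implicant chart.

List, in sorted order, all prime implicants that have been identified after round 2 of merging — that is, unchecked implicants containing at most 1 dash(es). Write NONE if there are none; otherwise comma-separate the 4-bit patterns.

[col 0] 0001*, 0010*, 0011*, 0101*, 0111*, 1000*, 1001*, 1011*, 1100*, 1101*, 1110*
[col 1] -001*, -011*, -101*, 0-01*, 0-11*, 00-1*, 001-, 01-1*, 1-00*, 1-01*, 10-1*, 100-*, 11-0, 110-*
[col 2] --01, -0-1, 0--1, 1-0-
Prime implicants: --01, -0-1, 0--1, 001-, 1-0-, 11-0

001-, 11-0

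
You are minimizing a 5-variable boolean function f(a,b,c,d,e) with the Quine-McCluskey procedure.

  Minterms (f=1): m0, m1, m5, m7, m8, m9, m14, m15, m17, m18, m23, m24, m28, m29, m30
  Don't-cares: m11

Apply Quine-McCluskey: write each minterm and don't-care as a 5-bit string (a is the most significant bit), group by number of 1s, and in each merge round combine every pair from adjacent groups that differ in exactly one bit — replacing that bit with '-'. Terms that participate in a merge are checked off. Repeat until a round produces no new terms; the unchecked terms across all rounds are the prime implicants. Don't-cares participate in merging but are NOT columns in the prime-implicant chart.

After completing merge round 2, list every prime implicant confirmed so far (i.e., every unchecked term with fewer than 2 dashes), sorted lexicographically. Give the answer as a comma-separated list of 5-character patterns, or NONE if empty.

-0001, -0111, -1000, -1110, 0-111, 00-01, 001-1, 01-11, 010-1, 0111-, 10010, 11-00, 111-0, 1110-

size-2^0 implicants → 00000(✓)  00001(✓)  00101(✓)  00111(✓)  01000(✓)  01001(✓)  01011(✓)  01110(✓)  01111(✓)  10001(✓)  10010  10111(✓)  11000(✓)  11100(✓)  11101(✓)  11110(✓)
size-2^1 implicants → -0001  -0111  -1000  -1110  0-000(✓)  0-001(✓)  0-111  00-01  0000-(✓)  001-1  01-11  010-1  0100-(✓)  0111-  11-00  111-0  1110-
size-2^2 implicants → 0-00-
Unchecked terms (primes): -0001, -0111, -1000, -1110, 0-00-, 0-111, 00-01, 001-1, 01-11, 010-1, 0111-, 10010, 11-00, 111-0, 1110-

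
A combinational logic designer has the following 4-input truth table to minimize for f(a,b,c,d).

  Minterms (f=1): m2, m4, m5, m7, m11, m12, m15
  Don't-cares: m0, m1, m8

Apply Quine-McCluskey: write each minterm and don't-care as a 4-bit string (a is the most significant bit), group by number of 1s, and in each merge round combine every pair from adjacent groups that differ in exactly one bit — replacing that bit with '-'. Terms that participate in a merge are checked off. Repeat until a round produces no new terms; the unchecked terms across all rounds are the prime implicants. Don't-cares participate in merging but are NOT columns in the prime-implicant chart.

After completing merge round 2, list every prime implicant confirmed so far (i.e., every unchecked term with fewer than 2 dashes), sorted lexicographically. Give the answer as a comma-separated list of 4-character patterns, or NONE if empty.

-111, 00-0, 01-1, 1-11

[col 0] 0000*, 0001*, 0010*, 0100*, 0101*, 0111*, 1000*, 1011*, 1100*, 1111*
[col 1] -000*, -100*, -111, 0-00*, 0-01*, 00-0, 000-*, 01-1, 010-*, 1-00*, 1-11
[col 2] --00, 0-0-
Prime implicants: --00, -111, 0-0-, 00-0, 01-1, 1-11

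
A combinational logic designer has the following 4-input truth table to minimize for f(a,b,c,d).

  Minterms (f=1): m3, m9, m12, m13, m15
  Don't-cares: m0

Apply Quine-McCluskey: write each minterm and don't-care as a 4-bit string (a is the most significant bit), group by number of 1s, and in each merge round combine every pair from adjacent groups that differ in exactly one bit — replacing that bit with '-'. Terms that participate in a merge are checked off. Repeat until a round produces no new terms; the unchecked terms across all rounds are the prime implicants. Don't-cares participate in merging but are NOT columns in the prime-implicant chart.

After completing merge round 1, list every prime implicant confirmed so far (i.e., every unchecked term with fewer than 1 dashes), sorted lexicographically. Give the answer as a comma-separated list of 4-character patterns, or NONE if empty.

[col 0] 0000, 0011, 1001*, 1100*, 1101*, 1111*
[col 1] 1-01, 11-1, 110-
Prime implicants: 0000, 0011, 1-01, 11-1, 110-

0000, 0011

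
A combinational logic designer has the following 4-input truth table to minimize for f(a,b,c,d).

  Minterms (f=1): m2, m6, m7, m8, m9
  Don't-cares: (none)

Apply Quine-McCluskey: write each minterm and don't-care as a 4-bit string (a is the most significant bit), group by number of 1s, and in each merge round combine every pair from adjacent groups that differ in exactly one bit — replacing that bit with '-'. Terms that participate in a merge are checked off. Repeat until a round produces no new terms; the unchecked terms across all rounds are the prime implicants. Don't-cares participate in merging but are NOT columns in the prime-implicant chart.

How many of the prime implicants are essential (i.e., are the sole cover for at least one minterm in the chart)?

[col 0] 0010*, 0110*, 0111*, 1000*, 1001*
[col 1] 0-10, 011-, 100-
Prime implicants: 0-10, 011-, 100-
PI chart (minterm → PIs covering it):
  2 | 0-10  (sole → essential)
  6 | 0-10,011-
  7 | 011-  (sole → essential)
  8 | 100-  (sole → essential)
  9 | 100-  (sole → essential)
Essential prime implicants: 0-10, 011-, 100-

3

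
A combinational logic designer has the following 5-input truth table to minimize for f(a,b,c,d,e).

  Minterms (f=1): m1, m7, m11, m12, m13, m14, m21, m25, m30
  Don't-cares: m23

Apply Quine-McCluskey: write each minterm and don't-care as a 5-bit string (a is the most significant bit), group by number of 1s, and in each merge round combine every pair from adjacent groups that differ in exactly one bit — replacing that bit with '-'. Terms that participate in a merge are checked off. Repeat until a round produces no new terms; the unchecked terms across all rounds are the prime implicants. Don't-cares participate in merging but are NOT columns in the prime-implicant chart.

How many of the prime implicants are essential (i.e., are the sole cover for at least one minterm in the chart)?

size-2^0 implicants → 00001  00111(✓)  01011  01100(✓)  01101(✓)  01110(✓)  10101(✓)  10111(✓)  11001  11110(✓)
size-2^1 implicants → -0111  -1110  011-0  0110-  101-1
Unchecked terms (primes): -0111, -1110, 00001, 01011, 011-0, 0110-, 101-1, 11001
Minterm coverage:
  m1 ⊆ 00001 [E]
  m7 ⊆ -0111 [E]
  m11 ⊆ 01011 [E]
  m12 ⊆ 011-0,0110-
  m13 ⊆ 0110- [E]
  m14 ⊆ -1110,011-0
  m21 ⊆ 101-1 [E]
  m25 ⊆ 11001 [E]
  m30 ⊆ -1110 [E]
E = {-0111, -1110, 00001, 01011, 0110-, 101-1, 11001}

7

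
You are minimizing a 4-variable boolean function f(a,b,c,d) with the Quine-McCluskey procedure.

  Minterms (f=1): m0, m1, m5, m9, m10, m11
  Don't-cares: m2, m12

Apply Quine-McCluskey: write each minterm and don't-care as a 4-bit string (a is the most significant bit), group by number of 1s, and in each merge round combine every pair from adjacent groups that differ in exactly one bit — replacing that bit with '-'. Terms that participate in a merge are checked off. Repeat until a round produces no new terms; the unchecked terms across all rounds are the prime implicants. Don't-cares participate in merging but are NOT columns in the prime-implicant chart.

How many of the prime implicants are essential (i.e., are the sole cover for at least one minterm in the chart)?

1

size-2^0 implicants → 0000(✓)  0001(✓)  0010(✓)  0101(✓)  1001(✓)  1010(✓)  1011(✓)  1100
size-2^1 implicants → -001  -010  0-01  00-0  000-  10-1  101-
Unchecked terms (primes): -001, -010, 0-01, 00-0, 000-, 10-1, 101-, 1100
Minterm coverage:
  m0 ⊆ 00-0,000-
  m1 ⊆ -001,0-01,000-
  m5 ⊆ 0-01 [E]
  m9 ⊆ -001,10-1
  m10 ⊆ -010,101-
  m11 ⊆ 10-1,101-
E = {0-01}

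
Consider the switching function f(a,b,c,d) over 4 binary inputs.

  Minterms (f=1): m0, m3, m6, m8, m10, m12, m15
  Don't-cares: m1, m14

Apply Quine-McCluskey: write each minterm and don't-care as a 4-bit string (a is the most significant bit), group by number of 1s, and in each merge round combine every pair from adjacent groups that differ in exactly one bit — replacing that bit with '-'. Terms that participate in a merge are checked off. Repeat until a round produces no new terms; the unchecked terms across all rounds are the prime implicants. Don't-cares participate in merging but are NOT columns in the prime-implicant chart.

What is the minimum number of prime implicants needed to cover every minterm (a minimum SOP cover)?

5

Round 0: 0000✓ 0001✓ 0011✓ 0110✓ 1000✓ 1010✓ 1100✓ 1110✓ 1111✓
Round 1: -000 -110 00-1 000- 1-00✓ 1-10✓ 10-0✓ 11-0✓ 111-
Round 2: 1--0
PIs = {-000, -110, 00-1, 000-, 1--0, 111-}
Coverage chart:
  m0: -000,000-
  m3: 00-1 ←essential
  m6: -110 ←essential
  m8: -000,1--0
  m10: 1--0 ←essential
  m12: 1--0 ←essential
  m15: 111- ←essential
Essential: -110, 00-1, 1--0, 111-
Petrick residual → -000
Min cover (5 terms): b'c'd' + bcd' + a'b'd + ad' + abc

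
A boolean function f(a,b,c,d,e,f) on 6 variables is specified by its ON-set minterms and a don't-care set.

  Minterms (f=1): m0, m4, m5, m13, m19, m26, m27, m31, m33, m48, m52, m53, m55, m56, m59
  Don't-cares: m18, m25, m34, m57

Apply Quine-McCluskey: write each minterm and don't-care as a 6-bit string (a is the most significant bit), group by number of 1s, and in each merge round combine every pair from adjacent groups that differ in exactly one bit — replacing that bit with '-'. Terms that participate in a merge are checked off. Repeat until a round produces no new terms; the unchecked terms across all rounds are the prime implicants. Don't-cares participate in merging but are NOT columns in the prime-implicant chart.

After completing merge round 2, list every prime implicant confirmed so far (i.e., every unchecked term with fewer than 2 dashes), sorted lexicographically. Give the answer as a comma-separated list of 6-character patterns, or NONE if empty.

00-101, 000-00, 00010-, 011-11, 100001, 100010, 11-000, 110-00, 1101-1, 11010-, 11100-

[col 0] 000000*, 000100*, 000101*, 001101*, 010010*, 010011*, 011001*, 011010*, 011011*, 011111*, 100001, 100010, 110000*, 110100*, 110101*, 110111*, 111000*, 111001*, 111011*
[col 1] -11001*, -11011*, 00-101, 000-00, 00010-, 01-010*, 01-011*, 01001-*, 011-11, 0110-1*, 01101-*, 11-000, 110-00, 1101-1, 11010-, 1110-1*, 11100-
[col 2] -110-1, 01-01-
Prime implicants: -110-1, 00-101, 000-00, 00010-, 01-01-, 011-11, 100001, 100010, 11-000, 110-00, 1101-1, 11010-, 11100-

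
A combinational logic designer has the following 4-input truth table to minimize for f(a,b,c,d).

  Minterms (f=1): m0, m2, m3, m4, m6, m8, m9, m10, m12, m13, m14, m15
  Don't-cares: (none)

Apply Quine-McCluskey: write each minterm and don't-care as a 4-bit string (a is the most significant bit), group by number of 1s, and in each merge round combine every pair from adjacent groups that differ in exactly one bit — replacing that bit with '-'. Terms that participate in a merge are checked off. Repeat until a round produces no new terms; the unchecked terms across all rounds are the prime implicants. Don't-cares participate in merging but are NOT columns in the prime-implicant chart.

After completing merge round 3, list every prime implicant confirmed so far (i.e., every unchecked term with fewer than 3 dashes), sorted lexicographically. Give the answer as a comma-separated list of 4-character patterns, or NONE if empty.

001-, 1-0-, 11--

size-2^0 implicants → 0000(✓)  0010(✓)  0011(✓)  0100(✓)  0110(✓)  1000(✓)  1001(✓)  1010(✓)  1100(✓)  1101(✓)  1110(✓)  1111(✓)
size-2^1 implicants → -000(✓)  -010(✓)  -100(✓)  -110(✓)  0-00(✓)  0-10(✓)  00-0(✓)  001-  01-0(✓)  1-00(✓)  1-01(✓)  1-10(✓)  10-0(✓)  100-(✓)  11-0(✓)  11-1(✓)  110-(✓)  111-(✓)
size-2^2 implicants → --00(✓)  --10(✓)  -0-0(✓)  -1-0(✓)  0--0(✓)  1--0(✓)  1-0-  11--
size-2^3 implicants → ---0
Unchecked terms (primes): ---0, 001-, 1-0-, 11--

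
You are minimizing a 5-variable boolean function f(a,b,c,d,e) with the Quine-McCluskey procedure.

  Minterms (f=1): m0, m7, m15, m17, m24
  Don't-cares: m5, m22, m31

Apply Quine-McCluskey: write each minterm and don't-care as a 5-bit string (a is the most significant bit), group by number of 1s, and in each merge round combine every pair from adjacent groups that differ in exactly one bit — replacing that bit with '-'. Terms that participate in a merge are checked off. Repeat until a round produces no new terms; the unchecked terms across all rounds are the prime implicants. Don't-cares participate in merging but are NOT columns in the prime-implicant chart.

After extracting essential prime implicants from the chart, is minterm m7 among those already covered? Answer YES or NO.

NO

size-2^0 implicants → 00000  00101(✓)  00111(✓)  01111(✓)  10001  10110  11000  11111(✓)
size-2^1 implicants → -1111  0-111  001-1
Unchecked terms (primes): -1111, 0-111, 00000, 001-1, 10001, 10110, 11000
Minterm coverage:
  m0 ⊆ 00000 [E]
  m7 ⊆ 0-111,001-1
  m15 ⊆ -1111,0-111
  m17 ⊆ 10001 [E]
  m24 ⊆ 11000 [E]
E = {00000, 10001, 11000}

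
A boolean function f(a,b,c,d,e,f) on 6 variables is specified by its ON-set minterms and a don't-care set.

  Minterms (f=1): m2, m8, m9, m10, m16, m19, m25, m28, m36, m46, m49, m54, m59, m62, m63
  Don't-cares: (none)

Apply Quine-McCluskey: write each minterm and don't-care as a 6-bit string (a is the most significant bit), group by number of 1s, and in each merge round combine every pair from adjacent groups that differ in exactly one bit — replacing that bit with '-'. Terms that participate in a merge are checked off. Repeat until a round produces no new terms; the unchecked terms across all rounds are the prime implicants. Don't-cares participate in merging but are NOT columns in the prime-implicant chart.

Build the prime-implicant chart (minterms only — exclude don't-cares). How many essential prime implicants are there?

size-2^0 implicants → 000010(✓)  001000(✓)  001001(✓)  001010(✓)  010000  010011  011001(✓)  011100  100100  101110(✓)  110001  110110(✓)  111011(✓)  111110(✓)  111111(✓)
size-2^1 implicants → 0-1001  00-010  0010-0  00100-  1-1110  11-110  111-11  11111-
Unchecked terms (primes): 0-1001, 00-010, 0010-0, 00100-, 010000, 010011, 011100, 1-1110, 100100, 11-110, 110001, 111-11, 11111-
Minterm coverage:
  m2 ⊆ 00-010 [E]
  m8 ⊆ 0010-0,00100-
  m9 ⊆ 0-1001,00100-
  m10 ⊆ 00-010,0010-0
  m16 ⊆ 010000 [E]
  m19 ⊆ 010011 [E]
  m25 ⊆ 0-1001 [E]
  m28 ⊆ 011100 [E]
  m36 ⊆ 100100 [E]
  m46 ⊆ 1-1110 [E]
  m49 ⊆ 110001 [E]
  m54 ⊆ 11-110 [E]
  m59 ⊆ 111-11 [E]
  m62 ⊆ 1-1110,11-110,11111-
  m63 ⊆ 111-11,11111-
E = {0-1001, 00-010, 010000, 010011, 011100, 1-1110, 100100, 11-110, 110001, 111-11}

10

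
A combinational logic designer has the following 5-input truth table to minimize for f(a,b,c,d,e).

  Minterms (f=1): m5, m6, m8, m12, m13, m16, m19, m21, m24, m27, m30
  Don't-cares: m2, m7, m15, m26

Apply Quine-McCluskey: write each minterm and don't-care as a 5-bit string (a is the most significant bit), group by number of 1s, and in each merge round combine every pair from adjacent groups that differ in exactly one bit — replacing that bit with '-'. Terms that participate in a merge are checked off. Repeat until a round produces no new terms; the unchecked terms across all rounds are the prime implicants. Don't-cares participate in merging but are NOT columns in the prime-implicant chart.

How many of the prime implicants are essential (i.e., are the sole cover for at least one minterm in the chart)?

4

size-2^0 implicants → 00010(✓)  00101(✓)  00110(✓)  00111(✓)  01000(✓)  01100(✓)  01101(✓)  01111(✓)  10000(✓)  10011(✓)  10101(✓)  11000(✓)  11010(✓)  11011(✓)  11110(✓)
size-2^1 implicants → -0101  -1000  0-101(✓)  0-111(✓)  00-10  001-1(✓)  0011-  01-00  011-1(✓)  0110-  1-000  1-011  11-10  110-0  1101-
size-2^2 implicants → 0-1-1
Unchecked terms (primes): -0101, -1000, 0-1-1, 00-10, 0011-, 01-00, 0110-, 1-000, 1-011, 11-10, 110-0, 1101-
Minterm coverage:
  m5 ⊆ -0101,0-1-1
  m6 ⊆ 00-10,0011-
  m8 ⊆ -1000,01-00
  m12 ⊆ 01-00,0110-
  m13 ⊆ 0-1-1,0110-
  m16 ⊆ 1-000 [E]
  m19 ⊆ 1-011 [E]
  m21 ⊆ -0101 [E]
  m24 ⊆ -1000,1-000,110-0
  m27 ⊆ 1-011,1101-
  m30 ⊆ 11-10 [E]
E = {-0101, 1-000, 1-011, 11-10}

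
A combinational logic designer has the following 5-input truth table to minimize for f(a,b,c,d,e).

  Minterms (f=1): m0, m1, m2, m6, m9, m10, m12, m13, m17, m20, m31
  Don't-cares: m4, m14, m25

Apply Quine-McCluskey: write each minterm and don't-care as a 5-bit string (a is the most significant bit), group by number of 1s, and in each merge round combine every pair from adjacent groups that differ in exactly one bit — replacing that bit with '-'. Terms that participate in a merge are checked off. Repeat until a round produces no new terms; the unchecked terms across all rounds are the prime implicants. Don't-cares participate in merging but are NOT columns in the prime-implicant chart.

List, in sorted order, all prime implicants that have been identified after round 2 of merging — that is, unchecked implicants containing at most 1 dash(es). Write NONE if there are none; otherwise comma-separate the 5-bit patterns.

-0100, 0000-, 01-01, 0110-, 11111

[col 0] 00000*, 00001*, 00010*, 00100*, 00110*, 01001*, 01010*, 01100*, 01101*, 01110*, 10001*, 10100*, 11001*, 11111
[col 1] -0001*, -0100, -1001*, 0-001*, 0-010*, 0-100*, 0-110*, 00-00*, 00-10*, 000-0*, 0000-, 001-0*, 01-01, 01-10*, 011-0*, 0110-, 1-001*
[col 2] --001, 0--10, 0-1-0, 00--0
Prime implicants: --001, -0100, 0--10, 0-1-0, 00--0, 0000-, 01-01, 0110-, 11111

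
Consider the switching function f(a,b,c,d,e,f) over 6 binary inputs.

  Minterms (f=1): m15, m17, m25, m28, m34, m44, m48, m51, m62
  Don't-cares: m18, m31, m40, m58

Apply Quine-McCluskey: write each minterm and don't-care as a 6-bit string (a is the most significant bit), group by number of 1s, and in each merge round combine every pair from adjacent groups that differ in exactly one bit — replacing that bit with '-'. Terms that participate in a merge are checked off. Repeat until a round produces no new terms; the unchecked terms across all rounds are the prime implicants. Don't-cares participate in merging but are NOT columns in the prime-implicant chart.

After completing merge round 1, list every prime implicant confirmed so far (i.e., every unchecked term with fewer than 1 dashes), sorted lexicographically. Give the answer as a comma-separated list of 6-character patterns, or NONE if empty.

010010, 011100, 100010, 110000, 110011

[col 0] 001111*, 010001*, 010010, 011001*, 011100, 011111*, 100010, 101000*, 101100*, 110000, 110011, 111010*, 111110*
[col 1] 0-1111, 01-001, 101-00, 111-10
Prime implicants: 0-1111, 01-001, 010010, 011100, 100010, 101-00, 110000, 110011, 111-10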